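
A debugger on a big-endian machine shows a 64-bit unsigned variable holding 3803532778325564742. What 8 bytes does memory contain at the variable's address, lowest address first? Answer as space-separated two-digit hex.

34 C8 DC E8 EF A6 5D 46

3803532778325564742 in hexadecimal, padded to 64 bits, is 0x34C8DCE8EFA65D46.
Split into bytes (most-significant first): 34 C8 DC E8 EF A6 5D 46.
Big-endian stores the most-significant byte at the lowest address.
So the memory order matches the most-significant-first order: 34 C8 DC E8 EF A6 5D 46.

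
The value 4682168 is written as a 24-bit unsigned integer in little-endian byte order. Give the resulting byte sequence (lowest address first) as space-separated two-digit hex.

4682168 in hexadecimal, padded to 24 bits, is 0x4771B8.
Split into bytes (most-significant first): 47 71 B8.
Little-endian stores the least-significant byte at the lowest address.
So at ascending addresses the bytes are B8 71 47.

B8 71 47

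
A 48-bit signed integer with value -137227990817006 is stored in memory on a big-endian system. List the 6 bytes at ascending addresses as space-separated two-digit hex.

83 31 1E 5A A7 12

Two's complement of -137227990817006 in 48 bits: 137227990817006 = 0x7CCEE1A558EE; invert → 0x83311E5AA711; add 1 → 0x83311E5AA712.
Split into bytes (most-significant first): 83 31 1E 5A A7 12.
In big-endian order the high byte comes first in memory.
So the memory order matches the most-significant-first order: 83 31 1E 5A A7 12.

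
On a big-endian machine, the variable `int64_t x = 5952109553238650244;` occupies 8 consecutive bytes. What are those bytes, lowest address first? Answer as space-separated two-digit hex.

5952109553238650244 in hexadecimal, padded to 64 bits, is 0x529A241A60FFAD84.
Split into bytes (most-significant first): 52 9A 24 1A 60 FF AD 84.
In big-endian order the high byte comes first in memory.
So the memory order matches the most-significant-first order: 52 9A 24 1A 60 FF AD 84.

52 9A 24 1A 60 FF AD 84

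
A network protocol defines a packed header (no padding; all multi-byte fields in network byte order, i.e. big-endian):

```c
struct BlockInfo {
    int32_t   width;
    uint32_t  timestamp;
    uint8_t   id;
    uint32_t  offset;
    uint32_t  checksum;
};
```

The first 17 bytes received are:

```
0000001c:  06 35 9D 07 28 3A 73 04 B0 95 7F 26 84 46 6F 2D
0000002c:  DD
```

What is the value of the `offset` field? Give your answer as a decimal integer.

`offset` follows `width` (4 B), `timestamp` (4 B), `id` (1 B), so it starts at offset 4 + 4 + 1 = 9 and occupies 4 bytes.
Bytes at offsets 9..12: 95 7F 26 84.
Big-endian: lowest address holds the most-significant byte.
The bytes are already most-significant first: 0x957F2684.
0x957F2684 = 2508138116.

2508138116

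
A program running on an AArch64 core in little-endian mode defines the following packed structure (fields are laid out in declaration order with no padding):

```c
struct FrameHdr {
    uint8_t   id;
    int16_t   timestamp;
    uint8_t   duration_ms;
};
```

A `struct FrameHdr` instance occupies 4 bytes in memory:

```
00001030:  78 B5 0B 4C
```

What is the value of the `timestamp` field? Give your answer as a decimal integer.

2997

`timestamp` follows `id` (1 byte), so it starts at byte offset 1 and occupies 2 bytes.
Bytes at offsets 1..2: B5 0B.
In little-endian order the low byte comes first in memory.
Reassemble most-significant byte first: 0B B5 → 0x0BB5.
0x0BB5 = 2997.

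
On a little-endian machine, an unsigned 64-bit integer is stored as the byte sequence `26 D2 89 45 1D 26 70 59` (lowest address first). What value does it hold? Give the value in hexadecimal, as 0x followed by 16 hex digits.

0x5970261D4589D226

In little-endian order the low byte comes first in memory.
Reassemble most-significant byte first: 59 70 26 1D 45 89 D2 26 → 0x5970261D4589D226.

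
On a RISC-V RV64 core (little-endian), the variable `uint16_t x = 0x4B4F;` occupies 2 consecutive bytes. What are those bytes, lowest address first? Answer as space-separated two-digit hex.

Split into bytes (most-significant first): 4B 4F.
Little-endian: lowest address holds the least-significant byte.
So at ascending addresses the bytes are 4F 4B.

4F 4B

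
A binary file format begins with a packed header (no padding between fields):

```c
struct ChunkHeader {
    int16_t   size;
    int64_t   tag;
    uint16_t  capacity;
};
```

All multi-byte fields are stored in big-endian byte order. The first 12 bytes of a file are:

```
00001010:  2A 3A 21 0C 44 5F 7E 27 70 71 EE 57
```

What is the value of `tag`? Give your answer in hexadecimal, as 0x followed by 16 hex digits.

0x210C445F7E277071

`tag` follows `size` (2 bytes), so it starts at byte offset 2 and occupies 8 bytes.
Bytes at offsets 2..9: 21 0C 44 5F 7E 27 70 71.
Big-endian: lowest address holds the most-significant byte.
The bytes are already most-significant first: 0x210C445F7E277071.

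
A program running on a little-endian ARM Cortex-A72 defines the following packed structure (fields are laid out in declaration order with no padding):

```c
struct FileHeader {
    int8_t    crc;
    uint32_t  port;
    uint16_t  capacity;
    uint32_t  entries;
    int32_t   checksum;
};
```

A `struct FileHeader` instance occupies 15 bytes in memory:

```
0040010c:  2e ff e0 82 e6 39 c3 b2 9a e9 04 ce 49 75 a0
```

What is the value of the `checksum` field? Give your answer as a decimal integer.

-1602926130

`checksum` follows `crc` (1 B), `port` (4 B), `capacity` (2 B), `entries` (4 B), so it starts at offset 1 + 4 + 2 + 4 = 11 and occupies 4 bytes.
Bytes at offsets 11..14: CE 49 75 A0.
Little-endian: lowest address holds the least-significant byte.
Reassemble most-significant byte first: A0 75 49 CE → 0xA07549CE.
Top bit is set, so as a signed 32-bit value this is 0xA07549CE − 2^32 = -1602926130.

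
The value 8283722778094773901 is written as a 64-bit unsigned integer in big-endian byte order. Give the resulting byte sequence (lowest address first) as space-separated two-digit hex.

72 F5 B1 FA 46 26 A6 8D

8283722778094773901 in hexadecimal, padded to 64 bits, is 0x72F5B1FA4626A68D.
Split into bytes (most-significant first): 72 F5 B1 FA 46 26 A6 8D.
Big-endian stores the most-significant byte at the lowest address.
So the memory order matches the most-significant-first order: 72 F5 B1 FA 46 26 A6 8D.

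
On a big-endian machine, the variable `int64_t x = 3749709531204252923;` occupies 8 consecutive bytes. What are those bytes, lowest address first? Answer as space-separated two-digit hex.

3749709531204252923 in hexadecimal, padded to 64 bits, is 0x3409A4F3AA5374FB.
Split into bytes (most-significant first): 34 09 A4 F3 AA 53 74 FB.
In big-endian order the high byte comes first in memory.
So the memory order matches the most-significant-first order: 34 09 A4 F3 AA 53 74 FB.

34 09 A4 F3 AA 53 74 FB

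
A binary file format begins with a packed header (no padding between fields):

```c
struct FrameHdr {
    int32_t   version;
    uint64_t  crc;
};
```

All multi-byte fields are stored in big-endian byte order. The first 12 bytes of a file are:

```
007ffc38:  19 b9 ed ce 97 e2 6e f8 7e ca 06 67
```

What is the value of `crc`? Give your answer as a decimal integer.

`crc` follows `version` (4 bytes), so it starts at byte offset 4 and occupies 8 bytes.
Bytes at offsets 4..11: 97 E2 6E F8 7E CA 06 67.
Big-endian stores the most-significant byte at the lowest address.
The bytes are already most-significant first: 0x97E26EF87ECA0667.
0x97E26EF87ECA0667 = 10944432058021840487.

10944432058021840487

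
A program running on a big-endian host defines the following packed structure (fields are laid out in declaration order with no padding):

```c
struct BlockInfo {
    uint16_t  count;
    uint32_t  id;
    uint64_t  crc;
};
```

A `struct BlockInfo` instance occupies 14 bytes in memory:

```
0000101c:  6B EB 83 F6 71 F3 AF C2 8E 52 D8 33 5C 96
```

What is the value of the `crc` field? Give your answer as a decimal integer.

12664841588584963222

`crc` follows `count` (2 B), `id` (4 B), so it starts at offset 2 + 4 = 6 and occupies 8 bytes.
Bytes at offsets 6..13: AF C2 8E 52 D8 33 5C 96.
Big-endian stores the most-significant byte at the lowest address.
The bytes are already most-significant first: 0xAFC28E52D8335C96.
0xAFC28E52D8335C96 = 12664841588584963222.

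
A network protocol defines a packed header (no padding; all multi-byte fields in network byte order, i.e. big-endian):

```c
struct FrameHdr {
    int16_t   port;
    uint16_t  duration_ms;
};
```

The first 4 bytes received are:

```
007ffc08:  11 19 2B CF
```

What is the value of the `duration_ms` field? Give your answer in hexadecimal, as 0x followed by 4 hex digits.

0x2BCF

`duration_ms` follows `port` (2 bytes), so it starts at byte offset 2 and occupies 2 bytes.
Bytes at offsets 2..3: 2B CF.
Big-endian stores the most-significant byte at the lowest address.
The bytes are already most-significant first: 0x2BCF.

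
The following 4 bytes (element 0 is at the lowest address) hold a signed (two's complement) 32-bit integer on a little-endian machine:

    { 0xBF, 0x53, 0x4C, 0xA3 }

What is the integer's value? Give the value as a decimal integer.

-1555278913

Little-endian stores the least-significant byte at the lowest address.
Reassemble most-significant byte first: A3 4C 53 BF → 0xA34C53BF.
Top bit is set, so as a signed 32-bit value this is 0xA34C53BF − 2^32 = -1555278913.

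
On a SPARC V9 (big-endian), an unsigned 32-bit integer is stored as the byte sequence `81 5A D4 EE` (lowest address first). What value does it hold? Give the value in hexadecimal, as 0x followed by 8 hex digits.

0x815AD4EE

Big-endian stores the most-significant byte at the lowest address.
The bytes are already most-significant first: 0x815AD4EE.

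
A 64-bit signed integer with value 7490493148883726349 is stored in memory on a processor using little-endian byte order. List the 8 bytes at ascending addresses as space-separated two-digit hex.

7490493148883726349 in hexadecimal, padded to 64 bits, is 0x67F393D523B6300D.
Split into bytes (most-significant first): 67 F3 93 D5 23 B6 30 0D.
Little-endian: lowest address holds the least-significant byte.
So at ascending addresses the bytes are 0D 30 B6 23 D5 93 F3 67.

0D 30 B6 23 D5 93 F3 67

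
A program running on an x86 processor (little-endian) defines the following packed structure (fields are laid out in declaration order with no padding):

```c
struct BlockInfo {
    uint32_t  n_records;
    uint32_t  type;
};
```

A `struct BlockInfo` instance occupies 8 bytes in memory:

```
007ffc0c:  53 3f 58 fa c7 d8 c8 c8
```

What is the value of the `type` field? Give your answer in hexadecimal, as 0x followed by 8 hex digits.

`type` follows `n_records` (4 bytes), so it starts at byte offset 4 and occupies 4 bytes.
Bytes at offsets 4..7: C7 D8 C8 C8.
In little-endian order the low byte comes first in memory.
Reassemble most-significant byte first: C8 C8 D8 C7 → 0xC8C8D8C7.

0xC8C8D8C7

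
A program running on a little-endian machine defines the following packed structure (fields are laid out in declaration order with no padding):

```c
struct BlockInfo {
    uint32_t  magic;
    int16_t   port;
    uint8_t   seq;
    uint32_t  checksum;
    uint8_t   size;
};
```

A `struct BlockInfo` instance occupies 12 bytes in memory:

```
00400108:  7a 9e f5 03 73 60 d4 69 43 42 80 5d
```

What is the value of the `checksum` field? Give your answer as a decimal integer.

`checksum` follows `magic` (4 B), `port` (2 B), `seq` (1 B), so it starts at offset 4 + 2 + 1 = 7 and occupies 4 bytes.
Bytes at offsets 7..10: 69 43 42 80.
Little-endian: lowest address holds the least-significant byte.
Reassemble most-significant byte first: 80 42 43 69 → 0x80424369.
0x80424369 = 2151826281.

2151826281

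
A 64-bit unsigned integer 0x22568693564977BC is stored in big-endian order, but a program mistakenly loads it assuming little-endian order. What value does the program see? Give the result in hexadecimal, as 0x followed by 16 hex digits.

0xBC77495693865622

Stored big-endian, the bytes at ascending addresses are 22 56 86 93 56 49 77 BC.
Read back as little-endian, the first byte is least significant, giving 0xBC77495693865622.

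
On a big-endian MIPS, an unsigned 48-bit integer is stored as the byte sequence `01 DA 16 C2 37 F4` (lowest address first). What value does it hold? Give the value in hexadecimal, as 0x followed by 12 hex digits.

0x01DA16C237F4

Big-endian stores the most-significant byte at the lowest address.
The bytes are already most-significant first: 0x01DA16C237F4.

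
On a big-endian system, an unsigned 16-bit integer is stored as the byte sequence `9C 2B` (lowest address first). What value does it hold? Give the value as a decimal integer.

Big-endian: lowest address holds the most-significant byte.
The bytes are already most-significant first: 0x9C2B.
0x9C2B = 39979.

39979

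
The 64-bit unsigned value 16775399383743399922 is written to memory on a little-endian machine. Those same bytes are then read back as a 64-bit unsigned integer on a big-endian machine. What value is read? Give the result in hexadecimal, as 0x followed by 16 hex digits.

16775399383743399922 in 64-bit hexadecimal is 0xE8CE30DC115507F2.
Stored little-endian, the bytes at ascending addresses are F2 07 55 11 DC 30 CE E8.
Read back as big-endian, the last byte is least significant, giving 0xF2075511DC30CEE8.

0xF2075511DC30CEE8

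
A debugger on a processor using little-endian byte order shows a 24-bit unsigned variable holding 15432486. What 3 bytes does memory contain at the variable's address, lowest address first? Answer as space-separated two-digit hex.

15432486 in hexadecimal, padded to 24 bits, is 0xEB7B26.
Split into bytes (most-significant first): EB 7B 26.
In little-endian order the low byte comes first in memory.
So at ascending addresses the bytes are 26 7B EB.

26 7B EB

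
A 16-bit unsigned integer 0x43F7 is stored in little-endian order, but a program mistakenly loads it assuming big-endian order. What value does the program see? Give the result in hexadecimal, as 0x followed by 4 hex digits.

Stored little-endian, the bytes at ascending addresses are F7 43.
Read back as big-endian, the last byte is least significant, giving 0xF743.

0xF743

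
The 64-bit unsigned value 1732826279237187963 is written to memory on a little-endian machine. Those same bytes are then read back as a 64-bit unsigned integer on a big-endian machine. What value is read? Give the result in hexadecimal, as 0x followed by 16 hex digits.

0x7BF964EF513C0C18

1732826279237187963 in 64-bit hexadecimal is 0x180C3C51EF64F97B.
Stored little-endian, the bytes at ascending addresses are 7B F9 64 EF 51 3C 0C 18.
Read back as big-endian, the last byte is least significant, giving 0x7BF964EF513C0C18.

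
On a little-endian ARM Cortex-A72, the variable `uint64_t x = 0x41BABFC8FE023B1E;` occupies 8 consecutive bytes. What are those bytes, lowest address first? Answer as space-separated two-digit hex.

Split into bytes (most-significant first): 41 BA BF C8 FE 02 3B 1E.
In little-endian order the low byte comes first in memory.
So at ascending addresses the bytes are 1E 3B 02 FE C8 BF BA 41.

1E 3B 02 FE C8 BF BA 41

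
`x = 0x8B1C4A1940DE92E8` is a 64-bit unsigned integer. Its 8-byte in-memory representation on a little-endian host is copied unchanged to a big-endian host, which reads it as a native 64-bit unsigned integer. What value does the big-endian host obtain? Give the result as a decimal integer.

Stored little-endian, the bytes at ascending addresses are E8 92 DE 40 19 4A 1C 8B.
Read back as big-endian, the last byte is least significant, giving 0xE892DE40194A1C8B.
0xE892DE40194A1C8B = 16758701530282597515.

16758701530282597515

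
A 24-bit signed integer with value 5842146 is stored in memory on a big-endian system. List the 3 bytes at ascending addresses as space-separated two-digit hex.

59 24 E2

5842146 in hexadecimal, padded to 24 bits, is 0x5924E2.
Split into bytes (most-significant first): 59 24 E2.
Big-endian stores the most-significant byte at the lowest address.
So the memory order matches the most-significant-first order: 59 24 E2.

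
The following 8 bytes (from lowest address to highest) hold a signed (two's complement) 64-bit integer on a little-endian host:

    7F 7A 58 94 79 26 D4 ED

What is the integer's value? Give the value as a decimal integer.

Little-endian stores the least-significant byte at the lowest address.
Reassemble most-significant byte first: ED D4 26 79 94 58 7A 7F → 0xEDD4267994587A7F.
Top bit is set, so as a signed 64-bit value this is 0xEDD4267994587A7F − 2^64 = -1309379288036246913.

-1309379288036246913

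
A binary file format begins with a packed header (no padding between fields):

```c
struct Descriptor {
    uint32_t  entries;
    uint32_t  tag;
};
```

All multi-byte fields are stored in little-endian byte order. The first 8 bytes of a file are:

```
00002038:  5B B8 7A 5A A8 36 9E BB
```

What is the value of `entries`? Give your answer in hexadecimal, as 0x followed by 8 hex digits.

0x5A7AB85B

`entries` is the first field, at byte offset 0, occupying 4 bytes.
Bytes at offsets 0..3: 5B B8 7A 5A.
Little-endian stores the least-significant byte at the lowest address.
Reassemble most-significant byte first: 5A 7A B8 5B → 0x5A7AB85B.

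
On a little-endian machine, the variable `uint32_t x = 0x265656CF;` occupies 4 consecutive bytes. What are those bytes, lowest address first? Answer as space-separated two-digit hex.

CF 56 56 26

Split into bytes (most-significant first): 26 56 56 CF.
Little-endian: lowest address holds the least-significant byte.
So at ascending addresses the bytes are CF 56 56 26.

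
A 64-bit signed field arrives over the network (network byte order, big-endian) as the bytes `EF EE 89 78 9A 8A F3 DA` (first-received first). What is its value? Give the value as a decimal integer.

-1157836903105760294

Big-endian stores the most-significant byte at the lowest address.
The bytes are already most-significant first: 0xEFEE89789A8AF3DA.
Top bit is set, so as a signed 64-bit value this is 0xEFEE89789A8AF3DA − 2^64 = -1157836903105760294.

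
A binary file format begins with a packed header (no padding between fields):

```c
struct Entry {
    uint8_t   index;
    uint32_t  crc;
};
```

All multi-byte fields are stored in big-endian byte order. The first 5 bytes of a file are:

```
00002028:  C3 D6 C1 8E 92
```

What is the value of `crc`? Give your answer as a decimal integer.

`crc` follows `index` (1 byte), so it starts at byte offset 1 and occupies 4 bytes.
Bytes at offsets 1..4: D6 C1 8E 92.
Big-endian stores the most-significant byte at the lowest address.
The bytes are already most-significant first: 0xD6C18E92.
0xD6C18E92 = 3603009170.

3603009170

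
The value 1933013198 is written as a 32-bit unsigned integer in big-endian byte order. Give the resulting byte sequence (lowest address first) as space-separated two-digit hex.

1933013198 in hexadecimal, padded to 32 bits, is 0x733770CE.
Split into bytes (most-significant first): 73 37 70 CE.
Big-endian stores the most-significant byte at the lowest address.
So the memory order matches the most-significant-first order: 73 37 70 CE.

73 37 70 CE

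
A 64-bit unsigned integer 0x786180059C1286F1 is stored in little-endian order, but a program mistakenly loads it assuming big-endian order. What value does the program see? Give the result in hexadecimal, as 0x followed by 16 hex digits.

0xF186129C05806178

Stored little-endian, the bytes at ascending addresses are F1 86 12 9C 05 80 61 78.
Read back as big-endian, the last byte is least significant, giving 0xF186129C05806178.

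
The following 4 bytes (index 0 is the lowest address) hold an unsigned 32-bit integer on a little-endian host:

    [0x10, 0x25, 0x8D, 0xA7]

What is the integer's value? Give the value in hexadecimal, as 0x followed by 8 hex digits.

Little-endian: lowest address holds the least-significant byte.
Reassemble most-significant byte first: A7 8D 25 10 → 0xA78D2510.

0xA78D2510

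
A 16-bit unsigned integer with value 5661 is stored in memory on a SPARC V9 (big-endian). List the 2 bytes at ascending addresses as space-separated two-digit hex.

5661 in hexadecimal, padded to 16 bits, is 0x161D.
Split into bytes (most-significant first): 16 1D.
In big-endian order the high byte comes first in memory.
So the memory order matches the most-significant-first order: 16 1D.

16 1D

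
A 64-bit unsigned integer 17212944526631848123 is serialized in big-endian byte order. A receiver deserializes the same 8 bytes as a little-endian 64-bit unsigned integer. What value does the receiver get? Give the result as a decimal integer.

13495147681339269358

17212944526631848123 in 64-bit hexadecimal is 0xEEE0A9D9506548BB.
Stored big-endian, the bytes at ascending addresses are EE E0 A9 D9 50 65 48 BB.
Read back as little-endian, the first byte is least significant, giving 0xBB486550D9A9E0EE.
0xBB486550D9A9E0EE = 13495147681339269358.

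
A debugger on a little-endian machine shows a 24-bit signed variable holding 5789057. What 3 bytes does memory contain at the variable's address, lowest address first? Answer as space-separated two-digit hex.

5789057 in hexadecimal, padded to 24 bits, is 0x585581.
Split into bytes (most-significant first): 58 55 81.
In little-endian order the low byte comes first in memory.
So at ascending addresses the bytes are 81 55 58.

81 55 58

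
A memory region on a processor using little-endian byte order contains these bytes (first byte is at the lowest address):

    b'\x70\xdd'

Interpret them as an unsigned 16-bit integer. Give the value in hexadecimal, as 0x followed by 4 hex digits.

0xDD70

In little-endian order the low byte comes first in memory.
Reassemble most-significant byte first: DD 70 → 0xDD70.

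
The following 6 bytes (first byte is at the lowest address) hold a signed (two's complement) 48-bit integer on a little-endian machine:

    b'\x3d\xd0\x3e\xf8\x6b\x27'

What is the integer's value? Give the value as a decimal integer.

43344679850045

In little-endian order the low byte comes first in memory.
Reassemble most-significant byte first: 27 6B F8 3E D0 3D → 0x276BF83ED03D.
0x276BF83ED03D = 43344679850045.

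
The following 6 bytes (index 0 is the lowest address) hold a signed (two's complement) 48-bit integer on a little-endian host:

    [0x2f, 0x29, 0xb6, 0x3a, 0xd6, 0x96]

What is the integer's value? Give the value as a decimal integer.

Little-endian: lowest address holds the least-significant byte.
Reassemble most-significant byte first: 96 D6 3A B6 29 2F → 0x96D63AB6292F.
Top bit is set, so as a signed 48-bit value this is 0x96D63AB6292F − 2^48 = -115628124526289.

-115628124526289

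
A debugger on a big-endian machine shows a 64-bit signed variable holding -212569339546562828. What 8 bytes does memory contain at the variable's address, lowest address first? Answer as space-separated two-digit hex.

Two's complement of -212569339546562828 in 64 bits: 212569339546562828 = 0x02F332B025CFF10C; invert → 0xFD0CCD4FDA300EF3; add 1 → 0xFD0CCD4FDA300EF4.
Split into bytes (most-significant first): FD 0C CD 4F DA 30 0E F4.
Big-endian: lowest address holds the most-significant byte.
So the memory order matches the most-significant-first order: FD 0C CD 4F DA 30 0E F4.

FD 0C CD 4F DA 30 0E F4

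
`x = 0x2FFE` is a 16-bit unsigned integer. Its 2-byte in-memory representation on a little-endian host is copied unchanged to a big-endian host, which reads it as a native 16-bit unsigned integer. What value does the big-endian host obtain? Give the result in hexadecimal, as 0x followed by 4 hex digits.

Stored little-endian, the bytes at ascending addresses are FE 2F.
Read back as big-endian, the last byte is least significant, giving 0xFE2F.

0xFE2F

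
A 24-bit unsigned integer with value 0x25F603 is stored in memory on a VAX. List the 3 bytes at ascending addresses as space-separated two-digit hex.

03 F6 25

Split into bytes (most-significant first): 25 F6 03.
Little-endian: lowest address holds the least-significant byte.
So at ascending addresses the bytes are 03 F6 25.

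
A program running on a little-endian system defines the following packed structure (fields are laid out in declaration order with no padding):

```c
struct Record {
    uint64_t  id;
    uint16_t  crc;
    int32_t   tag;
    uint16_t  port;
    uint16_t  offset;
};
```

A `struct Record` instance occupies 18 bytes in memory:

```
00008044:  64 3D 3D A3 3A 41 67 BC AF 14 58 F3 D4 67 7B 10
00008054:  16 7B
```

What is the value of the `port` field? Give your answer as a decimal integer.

`port` follows `id` (8 B), `crc` (2 B), `tag` (4 B), so it starts at offset 8 + 2 + 4 = 14 and occupies 2 bytes.
Bytes at offsets 14..15: 7B 10.
In little-endian order the low byte comes first in memory.
Reassemble most-significant byte first: 10 7B → 0x107B.
0x107B = 4219.

4219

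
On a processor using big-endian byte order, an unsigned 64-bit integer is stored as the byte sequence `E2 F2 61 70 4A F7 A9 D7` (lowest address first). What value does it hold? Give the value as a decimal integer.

Big-endian: lowest address holds the most-significant byte.
The bytes are already most-significant first: 0xE2F261704AF7A9D7.
0xE2F261704AF7A9D7 = 16353240331857668567.

16353240331857668567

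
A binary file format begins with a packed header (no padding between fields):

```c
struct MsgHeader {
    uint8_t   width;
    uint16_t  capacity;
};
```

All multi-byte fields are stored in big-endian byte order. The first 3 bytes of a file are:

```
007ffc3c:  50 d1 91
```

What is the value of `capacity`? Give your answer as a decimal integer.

53649

`capacity` follows `width` (1 byte), so it starts at byte offset 1 and occupies 2 bytes.
Bytes at offsets 1..2: D1 91.
In big-endian order the high byte comes first in memory.
The bytes are already most-significant first: 0xD191.
0xD191 = 53649.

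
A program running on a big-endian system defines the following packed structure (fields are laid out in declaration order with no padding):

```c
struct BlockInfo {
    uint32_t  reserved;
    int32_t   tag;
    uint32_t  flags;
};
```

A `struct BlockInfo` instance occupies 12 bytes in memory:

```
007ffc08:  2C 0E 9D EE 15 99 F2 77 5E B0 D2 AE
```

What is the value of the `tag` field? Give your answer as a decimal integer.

`tag` follows `reserved` (4 bytes), so it starts at byte offset 4 and occupies 4 bytes.
Bytes at offsets 4..7: 15 99 F2 77.
Big-endian stores the most-significant byte at the lowest address.
The bytes are already most-significant first: 0x1599F277.
0x1599F277 = 362410615.

362410615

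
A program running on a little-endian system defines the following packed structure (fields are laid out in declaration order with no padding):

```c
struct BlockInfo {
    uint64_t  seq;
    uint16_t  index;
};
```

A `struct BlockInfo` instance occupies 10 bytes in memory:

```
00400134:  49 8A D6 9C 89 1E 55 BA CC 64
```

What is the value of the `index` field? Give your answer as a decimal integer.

`index` follows `seq` (8 bytes), so it starts at byte offset 8 and occupies 2 bytes.
Bytes at offsets 8..9: CC 64.
Little-endian: lowest address holds the least-significant byte.
Reassemble most-significant byte first: 64 CC → 0x64CC.
0x64CC = 25804.

25804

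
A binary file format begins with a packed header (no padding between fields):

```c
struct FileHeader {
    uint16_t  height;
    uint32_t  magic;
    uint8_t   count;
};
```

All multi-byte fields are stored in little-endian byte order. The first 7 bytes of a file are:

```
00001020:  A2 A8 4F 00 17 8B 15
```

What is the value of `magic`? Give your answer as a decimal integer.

2333540431

`magic` follows `height` (2 bytes), so it starts at byte offset 2 and occupies 4 bytes.
Bytes at offsets 2..5: 4F 00 17 8B.
In little-endian order the low byte comes first in memory.
Reassemble most-significant byte first: 8B 17 00 4F → 0x8B17004F.
0x8B17004F = 2333540431.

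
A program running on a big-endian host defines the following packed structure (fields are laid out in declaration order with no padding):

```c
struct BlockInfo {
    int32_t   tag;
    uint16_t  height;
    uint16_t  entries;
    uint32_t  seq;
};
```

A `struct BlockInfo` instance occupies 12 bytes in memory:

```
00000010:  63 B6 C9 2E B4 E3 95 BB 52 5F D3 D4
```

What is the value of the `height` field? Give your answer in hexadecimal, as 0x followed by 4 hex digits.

0xB4E3

`height` follows `tag` (4 bytes), so it starts at byte offset 4 and occupies 2 bytes.
Bytes at offsets 4..5: B4 E3.
Big-endian stores the most-significant byte at the lowest address.
The bytes are already most-significant first: 0xB4E3.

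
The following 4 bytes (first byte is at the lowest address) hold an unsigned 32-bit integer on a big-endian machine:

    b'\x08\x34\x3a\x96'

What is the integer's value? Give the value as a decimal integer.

Big-endian stores the most-significant byte at the lowest address.
The bytes are already most-significant first: 0x08343A96.
0x08343A96 = 137640598.

137640598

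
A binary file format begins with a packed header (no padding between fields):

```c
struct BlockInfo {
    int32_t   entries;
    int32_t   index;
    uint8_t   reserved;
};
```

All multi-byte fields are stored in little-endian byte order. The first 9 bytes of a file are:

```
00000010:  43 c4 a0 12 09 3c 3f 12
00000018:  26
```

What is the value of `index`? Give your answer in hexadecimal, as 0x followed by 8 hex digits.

0x123F3C09

`index` follows `entries` (4 bytes), so it starts at byte offset 4 and occupies 4 bytes.
Bytes at offsets 4..7: 09 3C 3F 12.
Little-endian stores the least-significant byte at the lowest address.
Reassemble most-significant byte first: 12 3F 3C 09 → 0x123F3C09.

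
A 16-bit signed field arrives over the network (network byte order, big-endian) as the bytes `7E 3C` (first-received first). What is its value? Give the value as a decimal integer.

32316

In big-endian order the high byte comes first in memory.
The bytes are already most-significant first: 0x7E3C.
0x7E3C = 32316.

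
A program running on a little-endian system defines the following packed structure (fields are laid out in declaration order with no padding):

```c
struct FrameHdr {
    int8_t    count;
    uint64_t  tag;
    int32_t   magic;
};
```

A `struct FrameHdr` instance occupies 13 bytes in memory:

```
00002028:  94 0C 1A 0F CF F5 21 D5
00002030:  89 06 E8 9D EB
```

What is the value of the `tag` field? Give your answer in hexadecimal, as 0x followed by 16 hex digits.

`tag` follows `count` (1 byte), so it starts at byte offset 1 and occupies 8 bytes.
Bytes at offsets 1..8: 0C 1A 0F CF F5 21 D5 89.
Little-endian: lowest address holds the least-significant byte.
Reassemble most-significant byte first: 89 D5 21 F5 CF 0F 1A 0C → 0x89D521F5CF0F1A0C.

0x89D521F5CF0F1A0C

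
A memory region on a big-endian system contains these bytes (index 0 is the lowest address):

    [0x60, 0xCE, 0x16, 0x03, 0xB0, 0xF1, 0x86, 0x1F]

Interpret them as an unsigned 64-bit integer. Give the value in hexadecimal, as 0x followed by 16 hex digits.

Big-endian stores the most-significant byte at the lowest address.
The bytes are already most-significant first: 0x60CE1603B0F1861F.

0x60CE1603B0F1861F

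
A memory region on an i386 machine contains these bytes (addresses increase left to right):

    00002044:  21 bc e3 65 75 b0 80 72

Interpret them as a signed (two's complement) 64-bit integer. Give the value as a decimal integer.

In little-endian order the low byte comes first in memory.
Reassemble most-significant byte first: 72 80 B0 75 65 E3 BC 21 → 0x7280B07565E3BC21.
0x7280B07565E3BC21 = 8250788535609834529.

8250788535609834529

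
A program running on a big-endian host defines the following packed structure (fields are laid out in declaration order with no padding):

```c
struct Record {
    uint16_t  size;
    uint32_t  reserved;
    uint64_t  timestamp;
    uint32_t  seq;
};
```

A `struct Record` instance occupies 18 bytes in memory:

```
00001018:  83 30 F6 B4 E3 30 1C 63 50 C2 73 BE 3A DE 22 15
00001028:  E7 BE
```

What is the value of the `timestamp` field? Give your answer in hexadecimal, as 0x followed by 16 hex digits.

0x1C6350C273BE3ADE

`timestamp` follows `size` (2 B), `reserved` (4 B), so it starts at offset 2 + 4 = 6 and occupies 8 bytes.
Bytes at offsets 6..13: 1C 63 50 C2 73 BE 3A DE.
In big-endian order the high byte comes first in memory.
The bytes are already most-significant first: 0x1C6350C273BE3ADE.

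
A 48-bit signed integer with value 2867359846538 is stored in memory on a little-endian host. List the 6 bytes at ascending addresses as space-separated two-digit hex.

8A 10 F7 9B 9B 02

2867359846538 in hexadecimal, padded to 48 bits, is 0x029B9BF7108A.
Split into bytes (most-significant first): 02 9B 9B F7 10 8A.
Little-endian stores the least-significant byte at the lowest address.
So at ascending addresses the bytes are 8A 10 F7 9B 9B 02.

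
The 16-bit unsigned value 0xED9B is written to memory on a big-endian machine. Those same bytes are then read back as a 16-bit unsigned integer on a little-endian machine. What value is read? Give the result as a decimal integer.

Stored big-endian, the bytes at ascending addresses are ED 9B.
Read back as little-endian, the first byte is least significant, giving 0x9BED.
0x9BED = 39917.

39917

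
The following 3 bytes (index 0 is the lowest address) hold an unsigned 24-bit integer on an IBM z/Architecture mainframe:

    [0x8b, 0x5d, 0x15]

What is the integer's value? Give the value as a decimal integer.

9133333

Big-endian stores the most-significant byte at the lowest address.
The bytes are already most-significant first: 0x8B5D15.
0x8B5D15 = 9133333.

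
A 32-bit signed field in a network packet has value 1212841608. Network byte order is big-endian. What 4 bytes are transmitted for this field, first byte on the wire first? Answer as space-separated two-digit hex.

1212841608 in hexadecimal, padded to 32 bits, is 0x484A7E88.
Split into bytes (most-significant first): 48 4A 7E 88.
In big-endian order the high byte comes first in memory.
So the memory order matches the most-significant-first order: 48 4A 7E 88.

48 4A 7E 88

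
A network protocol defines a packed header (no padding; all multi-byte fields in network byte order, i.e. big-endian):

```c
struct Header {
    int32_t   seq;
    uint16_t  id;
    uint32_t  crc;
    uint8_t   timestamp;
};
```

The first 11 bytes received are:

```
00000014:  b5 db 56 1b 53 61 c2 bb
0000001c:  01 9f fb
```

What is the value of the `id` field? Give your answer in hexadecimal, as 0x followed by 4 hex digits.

`id` follows `seq` (4 bytes), so it starts at byte offset 4 and occupies 2 bytes.
Bytes at offsets 4..5: 53 61.
Big-endian: lowest address holds the most-significant byte.
The bytes are already most-significant first: 0x5361.

0x5361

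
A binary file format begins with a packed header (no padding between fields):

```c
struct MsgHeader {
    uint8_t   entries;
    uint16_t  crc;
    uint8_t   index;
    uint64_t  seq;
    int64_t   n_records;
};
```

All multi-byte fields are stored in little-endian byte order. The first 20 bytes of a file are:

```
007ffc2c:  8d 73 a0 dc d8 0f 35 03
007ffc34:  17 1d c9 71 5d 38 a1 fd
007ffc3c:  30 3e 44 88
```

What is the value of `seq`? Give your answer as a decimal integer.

`seq` follows `entries` (1 B), `crc` (2 B), `index` (1 B), so it starts at offset 1 + 2 + 1 = 4 and occupies 8 bytes.
Bytes at offsets 4..11: D8 0F 35 03 17 1D C9 71.
Little-endian: lowest address holds the least-significant byte.
Reassemble most-significant byte first: 71 C9 1D 17 03 35 0F D8 → 0x71C91D1703350FD8.
0x71C91D1703350FD8 = 8199116581279961048.

8199116581279961048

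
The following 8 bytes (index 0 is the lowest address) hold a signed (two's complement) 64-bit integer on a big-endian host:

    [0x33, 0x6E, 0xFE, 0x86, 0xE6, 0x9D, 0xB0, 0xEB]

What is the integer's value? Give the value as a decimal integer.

3706179398720663787

In big-endian order the high byte comes first in memory.
The bytes are already most-significant first: 0x336EFE86E69DB0EB.
0x336EFE86E69DB0EB = 3706179398720663787.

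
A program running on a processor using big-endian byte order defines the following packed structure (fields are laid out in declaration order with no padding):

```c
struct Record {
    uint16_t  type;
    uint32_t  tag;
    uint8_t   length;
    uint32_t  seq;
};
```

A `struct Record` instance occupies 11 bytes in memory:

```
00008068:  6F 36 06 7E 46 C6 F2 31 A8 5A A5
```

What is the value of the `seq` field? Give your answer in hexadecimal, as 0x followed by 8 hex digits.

0x31A85AA5

`seq` follows `type` (2 B), `tag` (4 B), `length` (1 B), so it starts at offset 2 + 4 + 1 = 7 and occupies 4 bytes.
Bytes at offsets 7..10: 31 A8 5A A5.
Big-endian: lowest address holds the most-significant byte.
The bytes are already most-significant first: 0x31A85AA5.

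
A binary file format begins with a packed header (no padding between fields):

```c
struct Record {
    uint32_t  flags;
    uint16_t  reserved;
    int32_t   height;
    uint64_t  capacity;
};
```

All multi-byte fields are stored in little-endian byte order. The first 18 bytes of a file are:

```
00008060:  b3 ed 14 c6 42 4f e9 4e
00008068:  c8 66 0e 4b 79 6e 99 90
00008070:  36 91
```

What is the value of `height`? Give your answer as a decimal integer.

`height` follows `flags` (4 B), `reserved` (2 B), so it starts at offset 4 + 2 = 6 and occupies 4 bytes.
Bytes at offsets 6..9: E9 4E C8 66.
Little-endian: lowest address holds the least-significant byte.
Reassemble most-significant byte first: 66 C8 4E E9 → 0x66C84EE9.
0x66C84EE9 = 1724403433.

1724403433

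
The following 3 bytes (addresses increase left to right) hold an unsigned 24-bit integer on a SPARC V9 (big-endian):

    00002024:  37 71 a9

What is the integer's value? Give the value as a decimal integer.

3633577

In big-endian order the high byte comes first in memory.
The bytes are already most-significant first: 0x3771A9.
0x3771A9 = 3633577.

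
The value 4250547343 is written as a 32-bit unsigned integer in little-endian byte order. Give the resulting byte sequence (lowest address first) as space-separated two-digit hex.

4250547343 in hexadecimal, padded to 32 bits, is 0xFD5A348F.
Split into bytes (most-significant first): FD 5A 34 8F.
Little-endian: lowest address holds the least-significant byte.
So at ascending addresses the bytes are 8F 34 5A FD.

8F 34 5A FD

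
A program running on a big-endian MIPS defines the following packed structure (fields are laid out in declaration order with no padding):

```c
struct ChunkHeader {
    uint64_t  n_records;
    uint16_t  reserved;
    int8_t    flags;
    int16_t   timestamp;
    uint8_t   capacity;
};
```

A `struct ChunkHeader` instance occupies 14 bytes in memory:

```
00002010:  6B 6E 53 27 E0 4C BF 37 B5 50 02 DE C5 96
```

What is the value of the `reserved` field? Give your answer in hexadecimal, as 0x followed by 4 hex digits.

`reserved` follows `n_records` (8 bytes), so it starts at byte offset 8 and occupies 2 bytes.
Bytes at offsets 8..9: B5 50.
Big-endian stores the most-significant byte at the lowest address.
The bytes are already most-significant first: 0xB550.

0xB550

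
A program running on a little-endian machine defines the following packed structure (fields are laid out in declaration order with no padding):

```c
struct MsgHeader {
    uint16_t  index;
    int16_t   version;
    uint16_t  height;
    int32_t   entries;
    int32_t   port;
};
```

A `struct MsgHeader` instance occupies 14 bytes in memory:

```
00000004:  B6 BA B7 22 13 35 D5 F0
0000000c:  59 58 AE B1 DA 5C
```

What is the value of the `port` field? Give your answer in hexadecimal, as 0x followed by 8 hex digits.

0x5CDAB1AE

`port` follows `index` (2 B), `version` (2 B), `height` (2 B), `entries` (4 B), so it starts at offset 2 + 2 + 2 + 4 = 10 and occupies 4 bytes.
Bytes at offsets 10..13: AE B1 DA 5C.
In little-endian order the low byte comes first in memory.
Reassemble most-significant byte first: 5C DA B1 AE → 0x5CDAB1AE.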